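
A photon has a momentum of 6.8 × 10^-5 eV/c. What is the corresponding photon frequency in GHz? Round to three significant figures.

First convert: p = 6.8 × 10^-5 eV/c = 3.6341 × 10^-32 kg·m/s.
Apply f = pc/h: f = 1.644 × 10^10 Hz.
Converting to GHz: f = 16.44 GHz ≈ 16.4 GHz.

16.4 GHz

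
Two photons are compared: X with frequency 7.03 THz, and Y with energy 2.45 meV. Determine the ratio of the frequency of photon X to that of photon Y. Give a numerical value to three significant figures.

11.9

f_X = 7.030e12 Hz (from frequency = 7.03 THz, via f given directly).
f_Y = 5.924e11 Hz (from energy = 2.45 meV, via f = E/h).
Ratio = 7.030e12 / 5.924e11 = 11.9.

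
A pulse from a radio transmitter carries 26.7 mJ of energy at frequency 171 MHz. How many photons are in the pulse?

2.36 × 10^23 photons

Per-photon energy: E = 1.133 × 10^-25 J (from frequency = 171 MHz).
N = E_total / E_photon = 0.0267 J / 1.133 × 10^-25 J = 2.36 × 10^23.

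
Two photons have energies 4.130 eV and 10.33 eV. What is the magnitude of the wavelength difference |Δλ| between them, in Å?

Using λ = hc/E: λ₁ = 3.0020 × 10^-7 m, λ₂ = 1.2002 × 10^-7 m.
|Δλ| = |3.0020 × 10^-7 − 1.2002 × 10^-7| = 1.80 × 10^-7 m = 1800 Å.

1800 Å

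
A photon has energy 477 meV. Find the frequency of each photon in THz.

Take h = 6.62607015e-34 J·s, 1 eV = 1.602176634e-19 J.
First convert: E = 477 meV = 7.6424e-20 J.
The photon relation is f = E/h, giving f = 1.153e14 Hz.
Converting to THz: f = 115.3 THz ≈ 115 THz.

115 THz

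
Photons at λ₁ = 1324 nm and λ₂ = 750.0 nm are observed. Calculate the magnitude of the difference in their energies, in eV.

Using E = hc/λ: E₁ = 1.5003 × 10^-19 J, E₂ = 2.6486 × 10^-19 J.
|ΔE| = |1.5003 × 10^-19 − 2.6486 × 10^-19| = 1.15 × 10^-19 J = 0.717 eV.

0.717 eV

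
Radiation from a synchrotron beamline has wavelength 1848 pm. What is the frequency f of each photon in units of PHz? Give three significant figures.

First convert: λ = 1848 pm = 1.848e-9 m.
The photon relation is f = c/λ, giving f = 1.622e17 Hz.
Converting to PHz: f = 162.2 PHz ≈ 162 PHz.

162 PHz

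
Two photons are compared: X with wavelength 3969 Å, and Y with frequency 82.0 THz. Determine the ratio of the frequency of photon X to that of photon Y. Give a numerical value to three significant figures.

f_X = 7.553 × 10^14 Hz (from wavelength = 3969 Å, via f = c/λ).
f_Y = 8.200 × 10^13 Hz (from frequency = 82.0 THz, via f given directly).
Ratio = 7.553 × 10^14 / 8.200 × 10^13 = 9.21.

9.21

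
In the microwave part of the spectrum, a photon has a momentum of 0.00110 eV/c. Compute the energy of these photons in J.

1.76·10^-22 J

Use c = 2.99792458·10^8 m/s, 1 eV = 1.602176634·10^-19 J.
First convert: p = 0.00110 eV/c = 5.8787·10^-31 kg·m/s.
Since E = pc for a photon, E = 1.762·10^-22 J.
So E ≈ 1.76·10^-22 J.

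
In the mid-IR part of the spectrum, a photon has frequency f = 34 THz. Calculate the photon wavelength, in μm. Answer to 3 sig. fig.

Take c = 2.99792458·10^8 m/s.
In SI units: f = 34 THz = 3.4·10^13 Hz.
The photon relation is λ = c/f, giving λ = 8.817·10^-6 m.
Converting to μm: λ = 8.817 μm ≈ 8.82 μm.

8.82 μm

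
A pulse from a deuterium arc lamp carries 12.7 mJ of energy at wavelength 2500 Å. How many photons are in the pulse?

1.60e16 photons

Per-photon energy: E = 7.946e-19 J (from wavelength = 2500 Å).
N = E_total / E_photon = 0.0127 J / 7.946e-19 J = 1.60e16.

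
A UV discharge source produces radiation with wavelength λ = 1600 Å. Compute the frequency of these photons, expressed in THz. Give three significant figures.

Use c = 2.99792458·10^8 m/s.
Convert to SI: λ = 1600 Å = 1.6·10^-7 m.
Apply f = c/λ: f = 1.874·10^15 Hz.
Converting to THz: f = 1874 THz ≈ 1870 THz.

1870 THz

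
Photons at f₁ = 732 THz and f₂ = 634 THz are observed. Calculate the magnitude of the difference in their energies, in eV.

0.405 eV

Using E = hf: E₁ = 4.850e-19 J, E₂ = 4.201e-19 J.
|ΔE| = |4.850e-19 − 4.201e-19| = 6.49e-20 J = 0.405 eV.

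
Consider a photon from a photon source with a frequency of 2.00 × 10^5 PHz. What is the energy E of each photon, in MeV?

Use h = 6.62607015 × 10^-34 J·s, 1 eV = 1.602176634 × 10^-19 J.
Convert to SI: f = 2.00 × 10^5 PHz = 2.00 × 10^20 Hz.
The photon relation is E = hf, giving E = 1.325 × 10^-13 J.
Converting to MeV: E = 0.8271 MeV ≈ 0.827 MeV.

0.827 MeV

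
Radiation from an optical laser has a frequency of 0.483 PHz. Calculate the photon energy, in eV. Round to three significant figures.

2.00 eV

Use h = 6.62607015e-34 J·s, 1 eV = 1.602176634e-19 J.
Convert to SI: f = 0.483 PHz = 4.83e14 Hz.
Since E = hf for a photon, E = 3.200e-19 J.
Converting to eV: E = 1.998 eV ≈ 2.00 eV.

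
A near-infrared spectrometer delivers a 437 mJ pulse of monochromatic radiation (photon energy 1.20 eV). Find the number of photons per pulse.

2.27 × 10^18 photons

Per-photon energy: E = 1.923 × 10^-19 J (from energy = 1.20 eV).
N = E_total / E_photon = 0.437 J / 1.923 × 10^-19 J = 2.27 × 10^18.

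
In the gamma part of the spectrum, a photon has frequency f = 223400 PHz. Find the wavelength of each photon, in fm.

(c = 2.99792458 × 10^8 m/s.)
First convert: f = 223400 PHz = 2.234 × 10^20 Hz.
The photon relation is λ = c/f, giving λ = 1.342 × 10^-12 m.
Converting to fm: λ = 1342 fm ≈ 1340 fm.

1340 fm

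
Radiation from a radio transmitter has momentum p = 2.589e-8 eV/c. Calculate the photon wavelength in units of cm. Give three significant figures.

Use h = 6.62607015e-34 J·s, c = 2.99792458e8 m/s, 1 eV = 1.602176634e-19 J.
Convert to SI: p = 2.589e-8 eV/c = 1.3836e-35 kg·m/s.
Apply λ = h/p: λ = 47.89 m.
Converting to cm: λ = 4789 cm ≈ 4790 cm.

4790 cm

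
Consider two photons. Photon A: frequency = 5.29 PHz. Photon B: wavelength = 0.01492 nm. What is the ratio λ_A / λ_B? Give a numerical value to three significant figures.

λ_A = 5.667 × 10^-8 m (from frequency = 5.29 PHz, via λ = c/f).
λ_B = 1.492 × 10^-11 m (from wavelength = 0.01492 nm, via λ given directly).
Ratio = 5.667 × 10^-8 / 1.492 × 10^-11 = 3800.

3800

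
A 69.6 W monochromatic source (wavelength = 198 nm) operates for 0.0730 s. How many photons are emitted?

Total energy: E_total = P·t = 69.6 × 0.0730 = 5.081 J.
Per-photon energy: E = 1.003e-18 J.
N = E_total / E_photon = 5.06e18.

5.06e18 photons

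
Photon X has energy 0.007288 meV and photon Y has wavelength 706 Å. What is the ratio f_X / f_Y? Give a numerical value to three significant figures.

4.15e-7

f_X = 1.762e9 Hz (from energy = 0.007288 meV, via f = E/h).
f_Y = 4.246e15 Hz (from wavelength = 706 Å, via f = c/λ).
Ratio = 1.762e9 / 4.246e15 = 4.15e-7.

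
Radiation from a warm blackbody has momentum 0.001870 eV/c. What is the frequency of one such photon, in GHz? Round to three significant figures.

First convert: p = 0.001870 eV/c = 9.9938·10^-31 kg·m/s.
For a photon f = pc/h, so f = 4.522·10^11 Hz.
Converting to GHz: f = 452.2 GHz ≈ 452 GHz.

452 GHz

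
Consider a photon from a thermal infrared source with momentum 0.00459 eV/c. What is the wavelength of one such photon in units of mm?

0.270 mm

First convert: p = 0.00459 eV/c = 2.4530e-30 kg·m/s.
Since λ = h/p for a photon, λ = 2.701e-4 m.
Converting to mm: λ = 0.2701 mm ≈ 0.270 mm.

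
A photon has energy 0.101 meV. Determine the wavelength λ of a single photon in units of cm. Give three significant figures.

Convert to SI: E = 0.101 meV = 1.6182e-23 J.
Since λ = hc/E for a photon, λ = 0.01228 m.
Converting to cm: λ = 1.228 cm ≈ 1.23 cm.

1.23 cm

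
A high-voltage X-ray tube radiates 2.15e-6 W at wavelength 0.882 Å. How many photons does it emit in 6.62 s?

6.32e9 photons

Total energy: E_total = P·t = 2.15e-6 × 6.62 = 1.423e-5 J.
Per-photon energy: E = 2.252e-15 J.
N = E_total / E_photon = 6.32e9.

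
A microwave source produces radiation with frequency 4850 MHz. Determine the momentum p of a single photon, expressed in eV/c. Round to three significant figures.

(h = 6.62607015e-34 J·s, c = 2.99792458e8 m/s, 1 eV = 1.602176634e-19 J.)
In SI units: f = 4850 MHz = 4.85e9 Hz.
Apply p = hf/c: p = 1.072e-32 kg·m/s.
Converting to eV/c: p = 2.006e-5 eV/c ≈ 2.01e-5 eV/c.

2.01e-5 eV/c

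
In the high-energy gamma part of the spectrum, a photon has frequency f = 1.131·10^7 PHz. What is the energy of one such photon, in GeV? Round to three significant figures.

In SI units: f = 1.131·10^7 PHz = 1.131·10^22 Hz.
For a photon E = hf, so E = 7.494·10^-12 J.
Converting to GeV: E = 0.04677 GeV ≈ 0.0468 GeV.

0.0468 GeV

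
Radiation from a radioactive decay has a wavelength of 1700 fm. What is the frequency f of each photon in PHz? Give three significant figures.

1.76 × 10^5 PHz

Convert to SI: λ = 1700 fm = 1.7 × 10^-12 m.
Apply f = c/λ: f = 1.763 × 10^20 Hz.
Converting to PHz: f = 176300 PHz ≈ 1.76 × 10^5 PHz.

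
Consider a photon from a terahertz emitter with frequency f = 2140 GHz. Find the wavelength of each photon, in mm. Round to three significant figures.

Use c = 2.99792458e8 m/s.
In SI units: f = 2140 GHz = 2.14e12 Hz.
Since λ = c/f for a photon, λ = 1.401e-4 m.
Converting to mm: λ = 0.1401 mm ≈ 0.140 mm.

0.140 mm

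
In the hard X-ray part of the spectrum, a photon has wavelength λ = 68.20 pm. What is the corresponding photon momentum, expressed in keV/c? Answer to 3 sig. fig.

First convert: λ = 68.20 pm = 6.820e-11 m.
Since p = h/λ for a photon, p = 9.716e-24 kg·m/s.
Converting to keV/c: p = 18.18 keV/c ≈ 18.2 keV/c.

18.2 keV/c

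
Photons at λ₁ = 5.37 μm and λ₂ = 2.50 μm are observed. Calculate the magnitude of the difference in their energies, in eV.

Using E = hc/λ: E₁ = 3.699·10^-20 J, E₂ = 7.946·10^-20 J.
|ΔE| = |3.699·10^-20 − 7.946·10^-20| = 4.25·10^-20 J = 0.265 eV.

0.265 eV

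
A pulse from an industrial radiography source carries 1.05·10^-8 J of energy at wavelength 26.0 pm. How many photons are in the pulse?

1.37·10^6 photons

Per-photon energy: E = 7.640·10^-15 J (from wavelength = 26.0 pm).
N = E_total / E_photon = 1.05·10^-8 J / 7.640·10^-15 J = 1.37·10^6.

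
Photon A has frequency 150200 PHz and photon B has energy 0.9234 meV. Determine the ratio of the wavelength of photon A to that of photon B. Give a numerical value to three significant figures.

1.49 × 10^-9

λ_A = 1.996 × 10^-12 m (from frequency = 150200 PHz, via λ = c/f).
λ_B = 0.001343 m (from energy = 0.9234 meV, via λ = hc/E).
Ratio = 1.996 × 10^-12 / 0.001343 = 1.49 × 10^-9.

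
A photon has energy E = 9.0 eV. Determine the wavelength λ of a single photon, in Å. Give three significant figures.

Use h = 6.62607015 × 10^-34 J·s, c = 2.99792458 × 10^8 m/s, 1 eV = 1.602176634 × 10^-19 J.
In SI units: E = 9.0 eV = 1.4420 × 10^-18 J.
For a photon λ = hc/E, so λ = 1.378 × 10^-7 m.
Converting to Å: λ = 1378 Å ≈ 1380 Å.

1380 Å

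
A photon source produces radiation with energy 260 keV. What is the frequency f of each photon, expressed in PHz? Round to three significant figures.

6.29 × 10^4 PHz

First convert: E = 260 keV = 4.1657 × 10^-14 J.
The photon relation is f = E/h, giving f = 6.287 × 10^19 Hz.
Converting to PHz: f = 62870 PHz ≈ 6.29 × 10^4 PHz.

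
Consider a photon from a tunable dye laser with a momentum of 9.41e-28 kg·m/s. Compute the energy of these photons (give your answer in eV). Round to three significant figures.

1.76 eV

Take c = 2.99792458e8 m/s, 1 eV = 1.602176634e-19 J.
For a photon E = pc, so E = 2.821e-19 J.
Converting to eV: E = 1.761 eV ≈ 1.76 eV.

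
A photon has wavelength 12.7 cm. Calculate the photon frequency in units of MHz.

2360 MHz

First convert: λ = 12.7 cm = 0.127 m.
Apply f = c/λ: f = 2.361e9 Hz.
Converting to MHz: f = 2361 MHz ≈ 2360 MHz.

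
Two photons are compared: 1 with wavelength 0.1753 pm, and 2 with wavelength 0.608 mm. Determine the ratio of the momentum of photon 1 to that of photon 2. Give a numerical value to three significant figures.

p_1 = 3.780·10^-21 kg·m/s (from wavelength = 0.1753 pm, via p = h/λ).
p_2 = 1.090·10^-30 kg·m/s (from wavelength = 0.608 mm, via p = h/λ).
Ratio = 3.780·10^-21 / 1.090·10^-30 = 3.47·10^9.

3.47·10^9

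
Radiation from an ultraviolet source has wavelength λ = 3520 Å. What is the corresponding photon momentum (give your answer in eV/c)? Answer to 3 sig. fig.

3.52 eV/c

(h = 6.62607015 × 10^-34 J·s, c = 2.99792458 × 10^8 m/s, 1 eV = 1.602176634 × 10^-19 J.)
In SI units: λ = 3520 Å = 3.52 × 10^-7 m.
The photon relation is p = h/λ, giving p = 1.882 × 10^-27 kg·m/s.
Converting to eV/c: p = 3.522 eV/c ≈ 3.52 eV/c.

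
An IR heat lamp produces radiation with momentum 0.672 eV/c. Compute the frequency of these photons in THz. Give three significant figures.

First convert: p = 0.672 eV/c = 3.5914·10^-28 kg·m/s.
Since f = pc/h for a photon, f = 1.625·10^14 Hz.
Converting to THz: f = 162.5 THz ≈ 162 THz.

162 THz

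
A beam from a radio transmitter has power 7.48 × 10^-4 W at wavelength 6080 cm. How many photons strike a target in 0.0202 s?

Total energy: E_total = P·t = 7.48 × 10^-4 × 0.0202 = 1.511 × 10^-5 J.
Per-photon energy: E = 3.267 × 10^-27 J.
N = E_total / E_photon = 4.62 × 10^21.

4.62 × 10^21 photons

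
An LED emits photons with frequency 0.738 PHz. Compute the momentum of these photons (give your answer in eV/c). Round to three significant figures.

Convert to SI: f = 0.738 PHz = 7.38e14 Hz.
For a photon p = hf/c, so p = 1.631e-27 kg·m/s.
Converting to eV/c: p = 3.052 eV/c ≈ 3.05 eV/c.

3.05 eV/c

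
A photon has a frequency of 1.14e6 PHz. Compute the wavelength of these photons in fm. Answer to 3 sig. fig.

Convert to SI: f = 1.14e6 PHz = 1.14e21 Hz.
For a photon λ = c/f, so λ = 2.630e-13 m.
Converting to fm: λ = 263.0 fm ≈ 263 fm.

263 fm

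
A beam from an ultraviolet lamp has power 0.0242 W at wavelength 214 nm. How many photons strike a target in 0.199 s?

5.19e15 photons

Total energy: E_total = P·t = 0.0242 × 0.199 = 0.004816 J.
Per-photon energy: E = 9.282e-19 J.
N = E_total / E_photon = 5.19e15.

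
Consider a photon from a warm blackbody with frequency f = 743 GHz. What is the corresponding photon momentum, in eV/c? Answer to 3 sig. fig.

(h = 6.62607015 × 10^-34 J·s, c = 2.99792458 × 10^8 m/s, 1 eV = 1.602176634 × 10^-19 J.)
First convert: f = 743 GHz = 7.43 × 10^11 Hz.
Apply p = hf/c: p = 1.642 × 10^-30 kg·m/s.
Converting to eV/c: p = 0.003073 eV/c ≈ 3.07 × 10^-3 eV/c.

3.07 × 10^-3 eV/c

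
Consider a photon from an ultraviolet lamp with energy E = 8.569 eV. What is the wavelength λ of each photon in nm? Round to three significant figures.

Convert to SI: E = 8.569 eV = 1.3729e-18 J.
The photon relation is λ = hc/E, giving λ = 1.447e-7 m.
Converting to nm: λ = 144.7 nm ≈ 145 nm.

145 nm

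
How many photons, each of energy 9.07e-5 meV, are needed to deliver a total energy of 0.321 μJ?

Per-photon energy: E = 1.453e-26 J (from energy = 9.07e-5 meV).
N = E_total / E_photon = 3.21e-7 J / 1.453e-26 J = 2.21e19.

2.21e19 photons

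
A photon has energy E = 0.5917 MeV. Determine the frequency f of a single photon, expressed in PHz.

1.43 × 10^5 PHz

(h = 6.62607015 × 10^-34 J·s, 1 eV = 1.602176634 × 10^-19 J.)
In SI units: E = 0.5917 MeV = 9.4801 × 10^-14 J.
For a photon f = E/h, so f = 1.431 × 10^20 Hz.
Converting to PHz: f = 143100 PHz ≈ 1.43 × 10^5 PHz.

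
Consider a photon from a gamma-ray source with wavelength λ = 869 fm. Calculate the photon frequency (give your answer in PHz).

Use c = 2.99792458e8 m/s.
In SI units: λ = 869 fm = 8.69e-13 m.
Since f = c/λ for a photon, f = 3.450e20 Hz.
Converting to PHz: f = 345000 PHz ≈ 3.45e5 PHz.

3.45e5 PHz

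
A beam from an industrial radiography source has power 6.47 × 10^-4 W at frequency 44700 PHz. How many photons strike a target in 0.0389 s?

Total energy: E_total = P·t = 6.47 × 10^-4 × 0.0389 = 2.517 × 10^-5 J.
Per-photon energy: E = 2.962 × 10^-14 J.
N = E_total / E_photon = 8.50 × 10^8.

8.50 × 10^8 photons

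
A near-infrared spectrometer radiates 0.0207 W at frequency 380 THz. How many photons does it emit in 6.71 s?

5.52e17 photons

Total energy: E_total = P·t = 0.0207 × 6.71 = 0.1389 J.
Per-photon energy: E = 2.518e-19 J.
N = E_total / E_photon = 5.52e17.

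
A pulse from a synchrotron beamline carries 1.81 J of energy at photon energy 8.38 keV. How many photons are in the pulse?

1.35·10^15 photons

Per-photon energy: E = 1.343·10^-15 J (from energy = 8.38 keV).
N = E_total / E_photon = 1.81 J / 1.343·10^-15 J = 1.35·10^15.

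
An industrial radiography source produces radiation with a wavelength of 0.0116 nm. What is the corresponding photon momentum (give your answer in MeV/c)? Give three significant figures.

Take h = 6.62607015e-34 J·s, c = 2.99792458e8 m/s, 1 eV = 1.602176634e-19 J.
First convert: λ = 0.0116 nm = 1.16e-11 m.
For a photon p = h/λ, so p = 5.712e-23 kg·m/s.
Converting to MeV/c: p = 0.1069 MeV/c ≈ 0.107 MeV/c.

0.107 MeV/c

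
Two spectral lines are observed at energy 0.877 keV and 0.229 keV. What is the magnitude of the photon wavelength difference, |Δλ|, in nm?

4.00 nm

Using λ = hc/E: λ₁ = 1.414·10^-9 m, λ₂ = 5.414·10^-9 m.
|Δλ| = |1.414·10^-9 − 5.414·10^-9| = 4.00·10^-9 m = 4.00 nm.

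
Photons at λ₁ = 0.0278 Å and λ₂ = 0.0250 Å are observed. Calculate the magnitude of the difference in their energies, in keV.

Using E = hc/λ: E₁ = 7.145 × 10^-14 J, E₂ = 7.946 × 10^-14 J.
|ΔE| = |7.145 × 10^-14 − 7.946 × 10^-14| = 8.00 × 10^-15 J = 50.0 keV.

50.0 keV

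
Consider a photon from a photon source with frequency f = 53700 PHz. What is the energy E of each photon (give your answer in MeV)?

0.222 MeV

Take h = 6.62607015e-34 J·s, 1 eV = 1.602176634e-19 J.
First convert: f = 53700 PHz = 5.37e19 Hz.
For a photon E = hf, so E = 3.558e-14 J.
Converting to MeV: E = 0.2221 MeV ≈ 0.222 MeV.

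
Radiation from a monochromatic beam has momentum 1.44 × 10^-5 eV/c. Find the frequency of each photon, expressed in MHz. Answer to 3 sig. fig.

Take h = 6.62607015 × 10^-34 J·s, c = 2.99792458 × 10^8 m/s, 1 eV = 1.602176634 × 10^-19 J.
In SI units: p = 1.44 × 10^-5 eV/c = 7.6958 × 10^-33 kg·m/s.
Since f = pc/h for a photon, f = 3.482 × 10^9 Hz.
Converting to MHz: f = 3482 MHz ≈ 3480 MHz.

3480 MHz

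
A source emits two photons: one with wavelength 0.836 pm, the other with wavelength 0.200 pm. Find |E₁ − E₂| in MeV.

4.72 MeV

Using E = hc/λ: E₁ = 2.376e-13 J, E₂ = 9.932e-13 J.
|ΔE| = |2.376e-13 − 9.932e-13| = 7.56e-13 J = 4.72 MeV.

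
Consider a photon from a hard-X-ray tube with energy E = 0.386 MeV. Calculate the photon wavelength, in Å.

(h = 6.62607015e-34 J·s, c = 2.99792458e8 m/s, 1 eV = 1.602176634e-19 J.)
Convert to SI: E = 0.386 MeV = 6.1844e-14 J.
For a photon λ = hc/E, so λ = 3.212e-12 m.
Converting to Å: λ = 0.03212 Å ≈ 0.0321 Å.

0.0321 Å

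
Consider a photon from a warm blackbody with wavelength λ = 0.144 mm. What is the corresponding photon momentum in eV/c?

(h = 6.62607015e-34 J·s, c = 2.99792458e8 m/s, 1 eV = 1.602176634e-19 J.)
In SI units: λ = 0.144 mm = 1.44e-4 m.
For a photon p = h/λ, so p = 4.601e-30 kg·m/s.
Converting to eV/c: p = 0.008610 eV/c ≈ 8.61e-3 eV/c.

8.61e-3 eV/c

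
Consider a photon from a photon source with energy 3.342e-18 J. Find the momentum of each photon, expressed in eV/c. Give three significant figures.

20.9 eV/c

(c = 2.99792458e8 m/s, 1 eV = 1.602176634e-19 J.)
For a photon p = E/c, so p = 1.115e-26 kg·m/s.
Converting to eV/c: p = 20.86 eV/c ≈ 20.9 eV/c.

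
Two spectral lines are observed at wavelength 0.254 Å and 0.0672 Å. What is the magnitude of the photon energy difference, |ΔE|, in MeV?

0.136 MeV

Using E = hc/λ: E₁ = 7.821 × 10^-15 J, E₂ = 2.956 × 10^-14 J.
|ΔE| = |7.821 × 10^-15 − 2.956 × 10^-14| = 2.17 × 10^-14 J = 0.136 MeV.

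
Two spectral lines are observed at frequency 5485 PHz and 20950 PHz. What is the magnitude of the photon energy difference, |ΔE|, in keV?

64.0 keV

Using E = hf: E₁ = 3.6344·10^-15 J, E₂ = 1.3882·10^-14 J.
|ΔE| = |3.6344·10^-15 − 1.3882·10^-14| = 1.02·10^-14 J = 64.0 keV.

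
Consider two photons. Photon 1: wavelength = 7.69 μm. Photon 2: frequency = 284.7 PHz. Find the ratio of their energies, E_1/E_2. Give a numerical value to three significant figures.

E_1 = 2.583e-20 J (from wavelength = 7.69 μm, via E = hc/λ).
E_2 = 1.886e-16 J (from frequency = 284.7 PHz, via E = hf).
Ratio = 2.583e-20 / 1.886e-16 = 1.37e-4.

1.37e-4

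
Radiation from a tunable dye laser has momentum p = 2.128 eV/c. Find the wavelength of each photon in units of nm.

583 nm

Convert to SI: p = 2.128 eV/c = 1.1373e-27 kg·m/s.
Since λ = h/p for a photon, λ = 5.826e-7 m.
Converting to nm: λ = 582.6 nm ≈ 583 nm.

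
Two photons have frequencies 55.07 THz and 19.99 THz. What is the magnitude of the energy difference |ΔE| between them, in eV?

Using E = hf: E₁ = 3.6490e-20 J, E₂ = 1.3246e-20 J.
|ΔE| = |3.6490e-20 − 1.3246e-20| = 2.32e-20 J = 0.145 eV.

0.145 eV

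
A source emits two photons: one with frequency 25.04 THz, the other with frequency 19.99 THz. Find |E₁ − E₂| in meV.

Using E = hf: E₁ = 1.6592e-20 J, E₂ = 1.3246e-20 J.
|ΔE| = |1.6592e-20 − 1.3246e-20| = 3.35e-21 J = 20.9 meV.

20.9 meV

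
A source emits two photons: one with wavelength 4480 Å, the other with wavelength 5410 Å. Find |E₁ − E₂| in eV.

0.476 eV

Using E = hc/λ: E₁ = 4.434 × 10^-19 J, E₂ = 3.672 × 10^-19 J.
|ΔE| = |4.434 × 10^-19 − 3.672 × 10^-19| = 7.62 × 10^-20 J = 0.476 eV.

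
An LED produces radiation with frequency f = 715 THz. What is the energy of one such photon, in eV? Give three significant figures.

2.96 eV

Take h = 6.62607015·10^-34 J·s, 1 eV = 1.602176634·10^-19 J.
First convert: f = 715 THz = 7.15·10^14 Hz.
Since E = hf for a photon, E = 4.738·10^-19 J.
Converting to eV: E = 2.957 eV ≈ 2.96 eV.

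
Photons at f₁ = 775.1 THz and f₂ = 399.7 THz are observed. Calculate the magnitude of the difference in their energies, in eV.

1.55 eV

Using E = hf: E₁ = 5.1359e-19 J, E₂ = 2.6484e-19 J.
|ΔE| = |5.1359e-19 − 2.6484e-19| = 2.49e-19 J = 1.55 eV.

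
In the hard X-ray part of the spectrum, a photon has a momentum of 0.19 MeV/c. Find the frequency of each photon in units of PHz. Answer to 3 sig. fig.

First convert: p = 0.19 MeV/c = 1.0154e-22 kg·m/s.
The photon relation is f = pc/h, giving f = 4.594e19 Hz.
Converting to PHz: f = 45940 PHz ≈ 4.59e4 PHz.

4.59e4 PHz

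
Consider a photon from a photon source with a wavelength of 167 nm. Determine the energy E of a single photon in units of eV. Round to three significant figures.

7.42 eV

Convert to SI: λ = 167 nm = 1.67·10^-7 m.
The photon relation is E = hc/λ, giving E = 1.189·10^-18 J.
Converting to eV: E = 7.424 eV ≈ 7.42 eV.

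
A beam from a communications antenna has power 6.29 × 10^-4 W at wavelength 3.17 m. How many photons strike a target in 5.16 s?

Total energy: E_total = P·t = 6.29 × 10^-4 × 5.16 = 0.003246 J.
Per-photon energy: E = 6.266 × 10^-26 J.
N = E_total / E_photon = 5.18 × 10^22.

5.18 × 10^22 photons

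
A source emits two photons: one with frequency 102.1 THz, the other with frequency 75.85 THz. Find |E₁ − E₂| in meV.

Using E = hf: E₁ = 6.7652 × 10^-20 J, E₂ = 5.0259 × 10^-20 J.
|ΔE| = |6.7652 × 10^-20 − 5.0259 × 10^-20| = 1.74 × 10^-20 J = 109 meV.

109 meV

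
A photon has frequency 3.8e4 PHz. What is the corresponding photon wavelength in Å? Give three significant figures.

Convert to SI: f = 3.8e4 PHz = 3.8e19 Hz.
Apply λ = c/f: λ = 7.889e-12 m.
Converting to Å: λ = 0.07889 Å ≈ 0.0789 Å.

0.0789 Å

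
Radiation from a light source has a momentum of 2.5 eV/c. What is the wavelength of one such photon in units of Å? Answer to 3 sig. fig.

Use h = 6.62607015 × 10^-34 J·s, c = 2.99792458 × 10^8 m/s, 1 eV = 1.602176634 × 10^-19 J.
In SI units: p = 2.5 eV/c = 1.3361 × 10^-27 kg·m/s.
Since λ = h/p for a photon, λ = 4.959 × 10^-7 m.
Converting to Å: λ = 4959 Å ≈ 4960 Å.

4960 Å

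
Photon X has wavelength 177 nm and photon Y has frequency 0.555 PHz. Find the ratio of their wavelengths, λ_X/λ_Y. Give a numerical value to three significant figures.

λ_X = 1.770·10^-7 m (from wavelength = 177 nm, via λ given directly).
λ_Y = 5.402·10^-7 m (from frequency = 0.555 PHz, via λ = c/f).
Ratio = 1.770·10^-7 / 5.402·10^-7 = 0.328.

0.328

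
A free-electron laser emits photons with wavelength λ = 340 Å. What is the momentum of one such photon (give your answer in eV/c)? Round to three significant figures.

36.5 eV/c

Take h = 6.62607015 × 10^-34 J·s, c = 2.99792458 × 10^8 m/s, 1 eV = 1.602176634 × 10^-19 J.
Convert to SI: λ = 340 Å = 3.4 × 10^-8 m.
The photon relation is p = h/λ, giving p = 1.949 × 10^-26 kg·m/s.
Converting to eV/c: p = 36.47 eV/c ≈ 36.5 eV/c.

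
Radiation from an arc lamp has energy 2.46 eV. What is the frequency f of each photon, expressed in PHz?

(h = 6.62607015 × 10^-34 J·s, 1 eV = 1.602176634 × 10^-19 J.)
Convert to SI: E = 2.46 eV = 3.9414 × 10^-19 J.
Apply f = E/h: f = 5.948 × 10^14 Hz.
Converting to PHz: f = 0.5948 PHz ≈ 0.595 PHz.

0.595 PHz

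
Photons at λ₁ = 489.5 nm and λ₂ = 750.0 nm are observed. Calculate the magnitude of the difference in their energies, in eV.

0.880 eV

Using E = hc/λ: E₁ = 4.0581e-19 J, E₂ = 2.6486e-19 J.
|ΔE| = |4.0581e-19 − 2.6486e-19| = 1.41e-19 J = 0.880 eV.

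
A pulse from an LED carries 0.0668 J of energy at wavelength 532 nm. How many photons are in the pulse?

1.79 × 10^17 photons

Per-photon energy: E = 3.734 × 10^-19 J (from wavelength = 532 nm).
N = E_total / E_photon = 0.0668 J / 3.734 × 10^-19 J = 1.79 × 10^17.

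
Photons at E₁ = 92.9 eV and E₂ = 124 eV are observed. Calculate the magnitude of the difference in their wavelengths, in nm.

3.35 nm

Using λ = hc/E: λ₁ = 1.335 × 10^-8 m, λ₂ = 9.999 × 10^-9 m.
|Δλ| = |1.335 × 10^-8 − 9.999 × 10^-9| = 3.35 × 10^-9 m = 3.35 nm.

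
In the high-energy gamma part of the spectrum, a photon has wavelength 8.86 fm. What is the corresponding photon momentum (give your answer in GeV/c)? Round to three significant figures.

(h = 6.62607015·10^-34 J·s, c = 2.99792458·10^8 m/s, 1 eV = 1.602176634·10^-19 J.)
First convert: λ = 8.86 fm = 8.86·10^-15 m.
Since p = h/λ for a photon, p = 7.479·10^-20 kg·m/s.
Converting to GeV/c: p = 0.1399 GeV/c ≈ 0.140 GeV/c.

0.140 GeV/c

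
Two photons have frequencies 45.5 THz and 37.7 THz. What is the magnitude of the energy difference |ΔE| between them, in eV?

Using E = hf: E₁ = 3.015·10^-20 J, E₂ = 2.498·10^-20 J.
|ΔE| = |3.015·10^-20 − 2.498·10^-20| = 5.17·10^-21 J = 0.0323 eV.

0.0323 eV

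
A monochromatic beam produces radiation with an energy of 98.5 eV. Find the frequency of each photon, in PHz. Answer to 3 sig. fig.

23.8 PHz

First convert: E = 98.5 eV = 1.5781e-17 J.
The photon relation is f = E/h, giving f = 2.382e16 Hz.
Converting to PHz: f = 23.82 PHz ≈ 23.8 PHz.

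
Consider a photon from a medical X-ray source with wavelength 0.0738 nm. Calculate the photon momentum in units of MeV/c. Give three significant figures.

Take h = 6.62607015e-34 J·s, c = 2.99792458e8 m/s, 1 eV = 1.602176634e-19 J.
Convert to SI: λ = 0.0738 nm = 7.38e-11 m.
The photon relation is p = h/λ, giving p = 8.978e-24 kg·m/s.
Converting to MeV/c: p = 0.01680 MeV/c ≈ 0.0168 MeV/c.

0.0168 MeV/c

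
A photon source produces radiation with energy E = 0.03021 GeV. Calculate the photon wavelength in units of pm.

First convert: E = 0.03021 GeV = 4.8402 × 10^-12 J.
Since λ = hc/E for a photon, λ = 4.104 × 10^-14 m.
Converting to pm: λ = 0.04104 pm ≈ 0.0410 pm.

0.0410 pm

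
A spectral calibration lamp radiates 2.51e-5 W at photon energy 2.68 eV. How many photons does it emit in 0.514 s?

3.00e13 photons

Total energy: E_total = P·t = 2.51e-5 × 0.514 = 1.290e-5 J.
Per-photon energy: E = 4.294e-19 J.
N = E_total / E_photon = 3.00e13.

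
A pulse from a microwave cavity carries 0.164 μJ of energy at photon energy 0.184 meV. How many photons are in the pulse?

5.56e15 photons

Per-photon energy: E = 2.948e-23 J (from energy = 0.184 meV).
N = E_total / E_photon = 1.64e-7 J / 2.948e-23 J = 5.56e15.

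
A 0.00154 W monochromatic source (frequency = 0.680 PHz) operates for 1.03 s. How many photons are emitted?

Total energy: E_total = P·t = 0.00154 × 1.03 = 0.001586 J.
Per-photon energy: E = 4.506e-19 J.
N = E_total / E_photon = 3.52e15.

3.52e15 photons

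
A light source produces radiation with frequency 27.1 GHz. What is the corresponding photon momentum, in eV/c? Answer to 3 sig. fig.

1.12 × 10^-4 eV/c

Take h = 6.62607015 × 10^-34 J·s, c = 2.99792458 × 10^8 m/s, 1 eV = 1.602176634 × 10^-19 J.
Convert to SI: f = 27.1 GHz = 2.71 × 10^10 Hz.
For a photon p = hf/c, so p = 5.990 × 10^-32 kg·m/s.
Converting to eV/c: p = 1.121 × 10^-4 eV/c ≈ 1.12 × 10^-4 eV/c.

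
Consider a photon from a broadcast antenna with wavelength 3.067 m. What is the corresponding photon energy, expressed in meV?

4.04·10^-4 meV

Take h = 6.62607015·10^-34 J·s, c = 2.99792458·10^8 m/s, 1 eV = 1.602176634·10^-19 J.
Since E = hc/λ for a photon, E = 6.477·10^-26 J.
Converting to meV: E = 4.043·10^-4 meV ≈ 4.04·10^-4 meV.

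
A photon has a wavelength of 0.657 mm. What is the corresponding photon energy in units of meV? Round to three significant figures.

First convert: λ = 0.657 mm = 6.57e-4 m.
Since E = hc/λ for a photon, E = 3.024e-22 J.
Converting to meV: E = 1.887 meV ≈ 1.89 meV.

1.89 meV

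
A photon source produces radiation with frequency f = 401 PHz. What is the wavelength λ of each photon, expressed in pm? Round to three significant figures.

(c = 2.99792458e8 m/s.)
In SI units: f = 401 PHz = 4.01e17 Hz.
For a photon λ = c/f, so λ = 7.476e-10 m.
Converting to pm: λ = 747.6 pm ≈ 748 pm.

748 pm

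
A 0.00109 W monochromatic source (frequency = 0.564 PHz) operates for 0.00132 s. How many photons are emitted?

Total energy: E_total = P·t = 0.00109 × 0.00132 = 1.439e-6 J.
Per-photon energy: E = 3.737e-19 J.
N = E_total / E_photon = 3.85e12.

3.85e12 photons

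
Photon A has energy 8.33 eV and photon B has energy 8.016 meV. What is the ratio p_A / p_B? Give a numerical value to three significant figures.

p_A = 4.452e-27 kg·m/s (from energy = 8.33 eV, via p = E/c).
p_B = 4.284e-30 kg·m/s (from energy = 8.016 meV, via p = E/c).
Ratio = 4.452e-27 / 4.284e-30 = 1040.

1040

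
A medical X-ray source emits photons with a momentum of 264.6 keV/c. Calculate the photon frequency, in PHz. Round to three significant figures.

Use h = 6.62607015·10^-34 J·s, c = 2.99792458·10^8 m/s, 1 eV = 1.602176634·10^-19 J.
Convert to SI: p = 264.6 keV/c = 1.4141·10^-22 kg·m/s.
Apply f = pc/h: f = 6.398·10^19 Hz.
Converting to PHz: f = 63980 PHz ≈ 6.40·10^4 PHz.

6.40·10^4 PHz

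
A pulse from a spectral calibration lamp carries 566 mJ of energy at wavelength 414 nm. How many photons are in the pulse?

Per-photon energy: E = 4.798·10^-19 J (from wavelength = 414 nm).
N = E_total / E_photon = 0.566 J / 4.798·10^-19 J = 1.18·10^18.

1.18·10^18 photons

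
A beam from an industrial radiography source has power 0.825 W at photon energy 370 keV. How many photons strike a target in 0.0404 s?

5.62e11 photons

Total energy: E_total = P·t = 0.825 × 0.0404 = 0.03333 J.
Per-photon energy: E = 5.928e-14 J.
N = E_total / E_photon = 5.62e11.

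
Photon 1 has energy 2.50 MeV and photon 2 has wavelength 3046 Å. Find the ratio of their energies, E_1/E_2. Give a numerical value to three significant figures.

E_1 = 4.005 × 10^-13 J (from energy = 2.50 MeV, via E given directly).
E_2 = 6.521 × 10^-19 J (from wavelength = 3046 Å, via E = hc/λ).
Ratio = 4.005 × 10^-13 / 6.521 × 10^-19 = 6.14 × 10^5.

6.14 × 10^5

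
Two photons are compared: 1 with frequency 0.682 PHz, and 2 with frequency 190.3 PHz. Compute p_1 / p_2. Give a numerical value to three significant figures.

3.58 × 10^-3

p_1 = 1.507 × 10^-27 kg·m/s (from frequency = 0.682 PHz, via p = hf/c).
p_2 = 4.206 × 10^-25 kg·m/s (from frequency = 190.3 PHz, via p = hf/c).
Ratio = 1.507 × 10^-27 / 4.206 × 10^-25 = 3.58 × 10^-3.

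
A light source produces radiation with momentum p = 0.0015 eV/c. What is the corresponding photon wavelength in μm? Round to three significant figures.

827 μm

In SI units: p = 0.0015 eV/c = 8.0164e-31 kg·m/s.
Since λ = h/p for a photon, λ = 8.266e-4 m.
Converting to μm: λ = 826.6 μm ≈ 827 μm.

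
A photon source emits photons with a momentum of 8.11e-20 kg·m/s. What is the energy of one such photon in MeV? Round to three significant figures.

For a photon E = pc, so E = 2.431e-11 J.
Converting to MeV: E = 151.8 MeV ≈ 152 MeV.

152 MeV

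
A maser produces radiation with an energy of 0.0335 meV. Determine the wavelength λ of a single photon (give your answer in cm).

3.70 cm

Take h = 6.62607015e-34 J·s, c = 2.99792458e8 m/s, 1 eV = 1.602176634e-19 J.
Convert to SI: E = 0.0335 meV = 5.3673e-24 J.
Since λ = hc/E for a photon, λ = 0.03701 m.
Converting to cm: λ = 3.701 cm ≈ 3.70 cm.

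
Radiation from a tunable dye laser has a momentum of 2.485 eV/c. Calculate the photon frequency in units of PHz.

0.601 PHz

In SI units: p = 2.485 eV/c = 1.3281 × 10^-27 kg·m/s.
Apply f = pc/h: f = 6.009 × 10^14 Hz.
Converting to PHz: f = 0.6009 PHz ≈ 0.601 PHz.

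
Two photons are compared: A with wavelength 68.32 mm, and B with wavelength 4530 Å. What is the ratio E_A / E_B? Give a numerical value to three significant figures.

E_A = 2.908 × 10^-24 J (from wavelength = 68.32 mm, via E = hc/λ).
E_B = 4.385 × 10^-19 J (from wavelength = 4530 Å, via E = hc/λ).
Ratio = 2.908 × 10^-24 / 4.385 × 10^-19 = 6.63 × 10^-6.

6.63 × 10^-6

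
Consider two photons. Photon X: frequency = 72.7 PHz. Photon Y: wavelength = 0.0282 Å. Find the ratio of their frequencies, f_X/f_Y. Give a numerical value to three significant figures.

f_X = 7.270 × 10^16 Hz (from frequency = 72.7 PHz, via f given directly).
f_Y = 1.063 × 10^20 Hz (from wavelength = 0.0282 Å, via f = c/λ).
Ratio = 7.270 × 10^16 / 1.063 × 10^20 = 6.84 × 10^-4.

6.84 × 10^-4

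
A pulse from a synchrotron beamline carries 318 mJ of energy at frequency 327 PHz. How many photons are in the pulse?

Per-photon energy: E = 2.167 × 10^-16 J (from frequency = 327 PHz).
N = E_total / E_photon = 0.318 J / 2.167 × 10^-16 J = 1.47 × 10^15.

1.47 × 10^15 photons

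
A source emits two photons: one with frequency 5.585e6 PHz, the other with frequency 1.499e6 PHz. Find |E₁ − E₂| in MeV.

Using E = hf: E₁ = 3.7007e-12 J, E₂ = 9.9325e-13 J.
|ΔE| = |3.7007e-12 − 9.9325e-13| = 2.71e-12 J = 16.9 MeV.

16.9 MeV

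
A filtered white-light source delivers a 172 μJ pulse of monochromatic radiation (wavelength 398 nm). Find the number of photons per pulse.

Per-photon energy: E = 4.991e-19 J (from wavelength = 398 nm).
N = E_total / E_photon = 1.72e-4 J / 4.991e-19 J = 3.45e14.

3.45e14 photons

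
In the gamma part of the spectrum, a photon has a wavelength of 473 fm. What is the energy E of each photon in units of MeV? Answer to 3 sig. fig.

2.62 MeV

Use h = 6.62607015e-34 J·s, c = 2.99792458e8 m/s, 1 eV = 1.602176634e-19 J.
First convert: λ = 473 fm = 4.73e-13 m.
The photon relation is E = hc/λ, giving E = 4.200e-13 J.
Converting to MeV: E = 2.621 MeV ≈ 2.62 MeV.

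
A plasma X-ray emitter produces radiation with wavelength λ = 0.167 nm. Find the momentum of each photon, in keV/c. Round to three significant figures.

Use h = 6.62607015·10^-34 J·s, c = 2.99792458·10^8 m/s, 1 eV = 1.602176634·10^-19 J.
First convert: λ = 0.167 nm = 1.67·10^-10 m.
The photon relation is p = h/λ, giving p = 3.968·10^-24 kg·m/s.
Converting to keV/c: p = 7.424 keV/c ≈ 7.42 keV/c.

7.42 keV/c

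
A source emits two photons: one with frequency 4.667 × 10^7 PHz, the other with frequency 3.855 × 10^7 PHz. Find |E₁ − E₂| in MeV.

Using E = hf: E₁ = 3.0924 × 10^-11 J, E₂ = 2.5544 × 10^-11 J.
|ΔE| = |3.0924 × 10^-11 − 2.5544 × 10^-11| = 5.38 × 10^-12 J = 33.6 MeV.

33.6 MeV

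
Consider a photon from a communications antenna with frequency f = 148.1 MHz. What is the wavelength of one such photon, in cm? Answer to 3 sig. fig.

202 cm

(c = 2.99792458·10^8 m/s.)
In SI units: f = 148.1 MHz = 1.481·10^8 Hz.
The photon relation is λ = c/f, giving λ = 2.024 m.
Converting to cm: λ = 202.4 cm ≈ 202 cm.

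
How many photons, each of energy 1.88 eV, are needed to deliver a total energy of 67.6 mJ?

2.24 × 10^17 photons

Per-photon energy: E = 3.012 × 10^-19 J (from energy = 1.88 eV).
N = E_total / E_photon = 0.0676 J / 3.012 × 10^-19 J = 2.24 × 10^17.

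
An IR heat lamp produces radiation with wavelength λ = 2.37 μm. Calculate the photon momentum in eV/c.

0.523 eV/c

(h = 6.62607015e-34 J·s, c = 2.99792458e8 m/s, 1 eV = 1.602176634e-19 J.)
Convert to SI: λ = 2.37 μm = 2.37e-6 m.
The photon relation is p = h/λ, giving p = 2.796e-28 kg·m/s.
Converting to eV/c: p = 0.5231 eV/c ≈ 0.523 eV/c.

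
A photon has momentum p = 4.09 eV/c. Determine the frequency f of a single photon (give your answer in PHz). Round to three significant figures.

(h = 6.62607015 × 10^-34 J·s, c = 2.99792458 × 10^8 m/s, 1 eV = 1.602176634 × 10^-19 J.)
First convert: p = 4.09 eV/c = 2.1858 × 10^-27 kg·m/s.
Apply f = pc/h: f = 9.890 × 10^14 Hz.
Converting to PHz: f = 0.9890 PHz ≈ 0.989 PHz.

0.989 PHz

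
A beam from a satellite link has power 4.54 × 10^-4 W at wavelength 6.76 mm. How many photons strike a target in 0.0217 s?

3.35 × 10^17 photons

Total energy: E_total = P·t = 4.54 × 10^-4 × 0.0217 = 9.852 × 10^-6 J.
Per-photon energy: E = 2.939 × 10^-23 J.
N = E_total / E_photon = 3.35 × 10^17.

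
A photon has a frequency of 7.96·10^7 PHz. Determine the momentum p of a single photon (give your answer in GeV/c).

In SI units: f = 7.96·10^7 PHz = 7.96·10^22 Hz.
For a photon p = hf/c, so p = 1.759·10^-19 kg·m/s.
Converting to GeV/c: p = 0.3292 GeV/c ≈ 0.329 GeV/c.

0.329 GeV/c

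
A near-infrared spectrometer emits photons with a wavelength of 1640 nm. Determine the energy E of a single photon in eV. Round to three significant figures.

In SI units: λ = 1640 nm = 1.64 × 10^-6 m.
Apply E = hc/λ: E = 1.211 × 10^-19 J.
Converting to eV: E = 0.7560 eV ≈ 0.756 eV.

0.756 eV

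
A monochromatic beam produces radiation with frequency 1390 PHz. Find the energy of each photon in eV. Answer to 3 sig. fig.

Use h = 6.62607015e-34 J·s, 1 eV = 1.602176634e-19 J.
First convert: f = 1390 PHz = 1.39e18 Hz.
For a photon E = hf, so E = 9.210e-16 J.
Converting to eV: E = 5749 eV ≈ 5750 eV.

5750 eV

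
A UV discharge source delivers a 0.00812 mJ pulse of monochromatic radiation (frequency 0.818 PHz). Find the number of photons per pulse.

Per-photon energy: E = 5.420 × 10^-19 J (from frequency = 0.818 PHz).
N = E_total / E_photon = 8.12 × 10^-6 J / 5.420 × 10^-19 J = 1.50 × 10^13.

1.50 × 10^13 photons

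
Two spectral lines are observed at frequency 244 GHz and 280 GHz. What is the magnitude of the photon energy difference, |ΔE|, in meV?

Using E = hf: E₁ = 1.617e-22 J, E₂ = 1.855e-22 J.
|ΔE| = |1.617e-22 − 1.855e-22| = 2.39e-23 J = 0.149 meV.

0.149 meV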